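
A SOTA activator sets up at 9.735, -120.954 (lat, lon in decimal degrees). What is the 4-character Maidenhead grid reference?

Offset from 180°W / 90°S: lon 59.05°, lat 99.73°.
Field: lon ⌊59.05/20⌋ = 2 → C; lat ⌊99.73/10⌋ = 9 → J.
Square: lon ⌊19.05/2⌋ = 9; lat ⌊9.73/1⌋ = 9.

CJ99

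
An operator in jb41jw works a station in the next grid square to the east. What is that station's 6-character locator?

Longitude subsquare j = 9; +1 → 10 = k.
The latitude characters are unchanged.

JB41kw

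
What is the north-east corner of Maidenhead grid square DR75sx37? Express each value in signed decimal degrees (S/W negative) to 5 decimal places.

85.99167, -104.46667

Field D=3, R=17: +3·20° lon, +17·10° lat → SW at lon -120°, lat 80°.
Square 7, 5: +7·2° lon, +5·1° lat → SW at lon -106°, lat 85°.
Subsquare s=18, x=23: +18·0.0833333° lon, +23·0.0416667° lat → SW at lon -104.5°, lat 85.9583°.
Extended square 3, 7: +3·0.00833333° lon, +7·0.00416667° lat → SW at lon -104.475°, lat 85.9875°.
Cell spans 0.00833333° lon × 0.00416667° lat. NE corner is SW corner plus one full cell.
latitude 85.99167, longitude -104.46667.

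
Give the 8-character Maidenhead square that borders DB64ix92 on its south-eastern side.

DB64jx01

Longitude extended square 9; +1 → 10, wraps to 0, carry into subsquare.
Longitude subsquare i = 8; +1 → 9 = j.
Latitude extended square 2; −1 → 1.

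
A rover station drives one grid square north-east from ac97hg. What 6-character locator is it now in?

AC97ih

Longitude subsquare h = 7; +1 → 8 = i.
Latitude subsquare g = 6; +1 → 7 = h.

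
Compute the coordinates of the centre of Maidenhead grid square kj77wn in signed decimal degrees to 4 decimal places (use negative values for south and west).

Field K=10, J=9: +10·20° lon, +9·10° lat → SW at lon 20°, lat 0°.
Square 7, 7: +7·2° lon, +7·1° lat → SW at lon 34°, lat 7°.
Subsquare w=22, n=13: +22·0.0833333° lon, +13·0.0416667° lat → SW at lon 35.8333°, lat 7.54167°.
Cell spans 0.0833333° lon × 0.0416667° lat. Centre is SW corner plus half of each.
latitude 7.5625, longitude 35.8750.

7.5625, 35.8750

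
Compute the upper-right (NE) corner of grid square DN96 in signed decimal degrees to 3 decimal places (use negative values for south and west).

47.000, -100.000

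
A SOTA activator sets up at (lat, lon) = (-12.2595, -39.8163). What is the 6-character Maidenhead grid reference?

HH07cr

Add 180° to longitude and 90° to latitude: 140.1837, 77.7405.
Field: 140.1837/20 → 7 → H, 77.7405/10 → 7 → H; chars HH.
Square: 0.1837/2 → 0, 7.7405/1 → 7; chars 07.
Subsquare: 0.1837/0.0833333 → 2 → c, 0.7405/0.0416667 → 17 → r; chars cr.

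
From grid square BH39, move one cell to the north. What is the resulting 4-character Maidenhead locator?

BI30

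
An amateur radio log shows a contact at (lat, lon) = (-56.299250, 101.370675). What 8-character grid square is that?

OD03qq48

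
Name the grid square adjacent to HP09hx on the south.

Latitude subsquare x = 23; −1 → 22 = w.
The longitude characters are unchanged.

HP09hw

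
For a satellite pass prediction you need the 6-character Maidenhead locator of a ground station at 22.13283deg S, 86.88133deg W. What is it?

Shift to the Maidenhead origin (180°W, 90°S): lon 93.1187, lat 67.8672.
Field: 93.1187/20 → 4 → E, 67.8672/10 → 6 → G; chars EG.
Square: 13.1187/2 → 6, 7.8672/1 → 7; chars 67.
Subsquare: 1.1187/0.0833333 → 13 → n, 0.8672/0.0416667 → 20 → u; chars nu.

EG67nu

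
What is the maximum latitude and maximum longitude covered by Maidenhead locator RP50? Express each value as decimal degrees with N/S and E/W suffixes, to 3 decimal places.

61.000° N, 172.000° E

Field R=17, P=15: +17·20° lon, +15·10° lat → SW at lon 160°, lat 60°.
Square 5, 0: +5·2° lon, +0·1° lat → SW at lon 170°, lat 60°.
Cell spans 2° lon × 1° lat. NE corner is SW corner plus one full cell.
latitude 61.000° N, longitude 172.000° E.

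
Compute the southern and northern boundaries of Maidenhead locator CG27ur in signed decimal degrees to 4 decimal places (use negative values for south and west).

Field C=2, G=6: +2·20° lon, +6·10° lat → SW at lon -140°, lat -30°.
Square 2, 7: +2·2° lon, +7·1° lat → SW at lon -136°, lat -23°.
Subsquare u=20, r=17: +20·0.0833333° lon, +17·0.0416667° lat → SW at lon -134.333°, lat -22.2917°.
Cell spans 0.0833333° lon × 0.0416667° lat.
south -22.2917, north -22.2500.

-22.2917, -22.2500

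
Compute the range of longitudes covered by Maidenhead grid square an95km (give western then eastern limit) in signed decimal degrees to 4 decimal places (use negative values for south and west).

-161.1667, -161.0833

Field A=0, N=13: +0·20° lon, +13·10° lat → SW at lon -180°, lat 40°.
Square 9, 5: +9·2° lon, +5·1° lat → SW at lon -162°, lat 45°.
Subsquare k=10, m=12: +10·0.0833333° lon, +12·0.0416667° lat → SW at lon -161.167°, lat 45.5°.
Cell spans 0.0833333° lon × 0.0416667° lat.
west -161.1667, east -161.0833.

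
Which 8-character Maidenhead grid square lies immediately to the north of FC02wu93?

FC02wu94

Latitude extended square 3; +1 → 4.
The longitude characters are unchanged.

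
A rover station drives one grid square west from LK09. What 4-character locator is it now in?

Longitude square 0; −1 → -1, wraps to 9, carry into field.
Longitude field L = 11; −1 → 10 = K.
The latitude characters are unchanged.

KK99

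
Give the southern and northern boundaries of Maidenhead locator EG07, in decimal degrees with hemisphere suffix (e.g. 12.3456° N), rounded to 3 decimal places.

Field E=4, G=6: +4·20° lon, +6·10° lat → SW at lon -100°, lat -30°.
Square 0, 7: +0·2° lon, +7·1° lat → SW at lon -100°, lat -23°.
Cell spans 2° lon × 1° lat.
south 23.000° S, north 22.000° S.

23.000° S, 22.000° S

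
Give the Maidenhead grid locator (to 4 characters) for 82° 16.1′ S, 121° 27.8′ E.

PA07

Shift to the Maidenhead origin (180°W, 90°S): lon 301.46, lat 7.73.
Field: lon ⌊301.46/20⌋ = 15 → P; lat ⌊7.73/10⌋ = 0 → A.
Square: lon ⌊1.46/2⌋ = 0; lat ⌊7.73/1⌋ = 7.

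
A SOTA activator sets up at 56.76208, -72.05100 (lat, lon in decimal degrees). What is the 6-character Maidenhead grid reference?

FO36xs

Offset from 180°W / 90°S: lon 107.9490°, lat 146.7621°.
Field (20°×10°, letters A–R): 107.9490/20 → 5 → F, 146.7621/10 → 14 → O; chars FO.
Square (2°×1°, digits 0–9): 7.9490/2 → 3, 6.7621/1 → 6; chars 36.
Subsquare (5′×2.5′, letters a–x): 1.9490/0.0833333 → 23 → x, 0.7621/0.0416667 → 18 → s; chars xs.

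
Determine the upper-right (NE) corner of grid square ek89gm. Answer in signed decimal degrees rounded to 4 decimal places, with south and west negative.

19.5417, -83.4167

Field E=4, K=10: +4·20° lon, +10·10° lat → SW at lon -100°, lat 10°.
Square 8, 9: +8·2° lon, +9·1° lat → SW at lon -84°, lat 19°.
Subsquare g=6, m=12: +6·0.0833333° lon, +12·0.0416667° lat → SW at lon -83.5°, lat 19.5°.
Cell spans 0.0833333° lon × 0.0416667° lat. NE corner is SW corner plus one full cell.
latitude 19.5417, longitude -83.4167.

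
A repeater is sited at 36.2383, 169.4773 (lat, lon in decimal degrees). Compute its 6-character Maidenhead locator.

Offset from 180°W / 90°S: lon 349.4773°, lat 126.2383°.
Field: 349.4773/20 → 17 → R, 126.2383/10 → 12 → M; chars RM.
Square: 9.4773/2 → 4, 6.2383/1 → 6; chars 46.
Subsquare: 1.4773/0.0833333 → 17 → r, 0.2383/0.0416667 → 5 → f; chars rf.

RM46rf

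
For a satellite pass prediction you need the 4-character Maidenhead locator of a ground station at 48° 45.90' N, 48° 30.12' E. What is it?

LN48

Add 180° to longitude and 90° to latitude: 228.50, 138.76.
Field: 228.50/20 → 11 → L, 138.76/10 → 13 → N; chars LN.
Square: 8.50/2 → 4, 8.76/1 → 8; chars 48.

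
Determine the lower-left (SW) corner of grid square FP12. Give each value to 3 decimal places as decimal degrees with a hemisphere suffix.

62.000° N, 78.000° W

Field F=5, P=15: +5·20° lon, +15·10° lat → SW at lon -80°, lat 60°.
Square 1, 2: +1·2° lon, +2·1° lat → SW at lon -78°, lat 62°.
latitude 62.000° N, longitude 78.000° W.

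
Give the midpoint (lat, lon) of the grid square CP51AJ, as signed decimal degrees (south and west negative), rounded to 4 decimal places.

61.3958, -129.9583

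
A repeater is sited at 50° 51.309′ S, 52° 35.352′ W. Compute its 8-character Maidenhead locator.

GD39qd94

Offset from 180°W / 90°S: lon 127.41080°, lat 39.14485°.
Field (20°×10°, letters A–R): 127.41080/20 → 6 → G, 39.14485/10 → 3 → D; chars GD.
Square (2°×1°, digits 0–9): 7.41080/2 → 3, 9.14485/1 → 9; chars 39.
Subsquare (5′×2.5′, letters a–x): 1.41080/0.0833333 → 16 → q, 0.14485/0.0416667 → 3 → d; chars qd.
Extended square (30″×15″, digits 0–9): 0.07747/0.00833333 → 9, 0.01985/0.00416667 → 4; chars 94.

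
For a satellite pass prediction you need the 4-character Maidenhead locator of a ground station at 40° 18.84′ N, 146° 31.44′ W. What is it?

Offset from 180°W / 90°S: lon 33.48°, lat 130.31°.
Field (20°×10°, letters A–R): lon ⌊33.48/20⌋ = 1 → B; lat ⌊130.31/10⌋ = 13 → N.
Square (2°×1°, digits 0–9): lon ⌊13.48/2⌋ = 6; lat ⌊0.31/1⌋ = 0.

BN60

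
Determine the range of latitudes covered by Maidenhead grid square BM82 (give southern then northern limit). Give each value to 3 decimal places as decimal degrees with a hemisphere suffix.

32.000° N, 33.000° N

Field B=1, M=12: +1·20° lon, +12·10° lat → SW at lon -160°, lat 30°.
Square 8, 2: +8·2° lon, +2·1° lat → SW at lon -144°, lat 32°.
Cell spans 2° lon × 1° lat.
south 32.000° N, north 33.000° N.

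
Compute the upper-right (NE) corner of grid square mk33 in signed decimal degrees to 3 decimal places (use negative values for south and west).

14.000, 68.000

Field M=12, K=10: +12·20° lon, +10·10° lat → SW at lon 60°, lat 10°.
Square 3, 3: +3·2° lon, +3·1° lat → SW at lon 66°, lat 13°.
Cell spans 2° lon × 1° lat. NE corner is SW corner plus one full cell.
latitude 14.000, longitude 68.000.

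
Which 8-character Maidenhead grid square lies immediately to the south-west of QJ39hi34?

QJ39hi23

Longitude extended square 3; −1 → 2.
Latitude extended square 4; −1 → 3.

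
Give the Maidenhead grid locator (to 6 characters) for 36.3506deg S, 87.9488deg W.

EF63ap

Add 180° to longitude and 90° to latitude: 92.0512, 53.6494.
Field: 92.0512/20 → 4 → E, 53.6494/10 → 5 → F; chars EF.
Square: 12.0512/2 → 6, 3.6494/1 → 3; chars 63.
Subsquare: 0.0512/0.0833333 → 0 → a, 0.6494/0.0416667 → 15 → p; chars ap.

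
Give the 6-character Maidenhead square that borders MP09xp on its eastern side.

Longitude subsquare x = 23; +1 → 24, wraps to 0 = a, carry into square.
Longitude square 0; +1 → 1.
The latitude characters are unchanged.

MP19ap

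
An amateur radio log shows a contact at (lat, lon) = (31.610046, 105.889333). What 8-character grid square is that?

Shift to the Maidenhead origin (180°W, 90°S): lon 285.88933, lat 121.61005.
Field: 285.88933/20 → 14 → O, 121.61005/10 → 12 → M; chars OM.
Square: 5.88933/2 → 2, 1.61005/1 → 1; chars 21.
Subsquare: 1.88933/0.0833333 → 22 → w, 0.61005/0.0416667 → 14 → o; chars wo.
Extended square: 0.05600/0.00833333 → 6, 0.02671/0.00416667 → 6; chars 66.

OM21wo66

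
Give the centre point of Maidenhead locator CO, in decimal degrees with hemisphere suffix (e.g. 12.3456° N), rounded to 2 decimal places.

55.00° N, 130.00° W

Field C=2, O=14: +2·20° lon, +14·10° lat → SW at lon -140°, lat 50°.
Cell spans 20° lon × 10° lat. Centre is SW corner plus half of each.
latitude 55.00° N, longitude 130.00° W.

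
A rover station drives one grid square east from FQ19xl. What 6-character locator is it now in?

FQ29al

Longitude subsquare x = 23; +1 → 24, wraps to 0 = a, carry into square.
Longitude square 1; +1 → 2.
The latitude characters are unchanged.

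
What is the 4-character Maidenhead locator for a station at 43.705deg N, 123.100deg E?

PN13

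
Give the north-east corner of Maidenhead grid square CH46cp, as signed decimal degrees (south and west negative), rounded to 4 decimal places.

-13.3333, -131.7500

Field C=2, H=7: +2·20° lon, +7·10° lat → SW at lon -140°, lat -20°.
Square 4, 6: +4·2° lon, +6·1° lat → SW at lon -132°, lat -14°.
Subsquare c=2, p=15: +2·0.0833333° lon, +15·0.0416667° lat → SW at lon -131.833°, lat -13.375°.
Cell spans 0.0833333° lon × 0.0416667° lat. NE corner is SW corner plus one full cell.
latitude -13.3333, longitude -131.7500.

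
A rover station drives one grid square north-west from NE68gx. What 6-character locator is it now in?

NE69fa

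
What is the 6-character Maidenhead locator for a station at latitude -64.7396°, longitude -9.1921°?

IC55jg

Shift to the Maidenhead origin (180°W, 90°S): lon 170.8079, lat 25.2604.
Field: 170.8079/20 → 8 → I, 25.2604/10 → 2 → C; chars IC.
Square: 10.8079/2 → 5, 5.2604/1 → 5; chars 55.
Subsquare: 0.8079/0.0833333 → 9 → j, 0.2604/0.0416667 → 6 → g; chars jg.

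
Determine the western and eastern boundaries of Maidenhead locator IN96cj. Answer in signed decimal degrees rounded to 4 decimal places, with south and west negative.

Field I=8, N=13: +8·20° lon, +13·10° lat → SW at lon -20°, lat 40°.
Square 9, 6: +9·2° lon, +6·1° lat → SW at lon -2°, lat 46°.
Subsquare c=2, j=9: +2·0.0833333° lon, +9·0.0416667° lat → SW at lon -1.83333°, lat 46.375°.
Cell spans 0.0833333° lon × 0.0416667° lat.
west -1.8333, east -1.7500.

-1.8333, -1.7500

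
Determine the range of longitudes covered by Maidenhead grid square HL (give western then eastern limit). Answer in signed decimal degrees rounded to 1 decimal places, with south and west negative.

-40.0, -20.0

Field H=7, L=11: +7·20° lon, +11·10° lat → SW at lon -40°, lat 20°.
Cell spans 20° lon × 10° lat.
west -40.0, east -20.0.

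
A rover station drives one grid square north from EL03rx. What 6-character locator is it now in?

EL04ra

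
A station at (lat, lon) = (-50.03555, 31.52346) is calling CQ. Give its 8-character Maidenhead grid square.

Offset from 180°W / 90°S: lon 211.52346°, lat 39.96445°.
Field: 211.52346/20 → 10 → K, 39.96445/10 → 3 → D; chars KD.
Square: 11.52346/2 → 5, 9.96445/1 → 9; chars 59.
Subsquare: 1.52346/0.0833333 → 18 → s, 0.96445/0.0416667 → 23 → x; chars sx.
Extended square: 0.02346/0.00833333 → 2, 0.00612/0.00416667 → 1; chars 21.

KD59sx21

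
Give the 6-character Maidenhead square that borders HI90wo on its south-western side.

Longitude subsquare w = 22; −1 → 21 = v.
Latitude subsquare o = 14; −1 → 13 = n.

HI90vn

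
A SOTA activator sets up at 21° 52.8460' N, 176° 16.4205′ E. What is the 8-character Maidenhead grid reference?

RL81dv21

Offset from 180°W / 90°S: lon 356.27368°, lat 111.88077°.
Field (20°×10°, letters A–R): 356.27368/20 → 17 → R, 111.88077/10 → 11 → L; chars RL.
Square (2°×1°, digits 0–9): 16.27368/2 → 8, 1.88077/1 → 1; chars 81.
Subsquare (5′×2.5′, letters a–x): 0.27368/0.0833333 → 3 → d, 0.88077/0.0416667 → 21 → v; chars dv.
Extended square (30″×15″, digits 0–9): 0.02368/0.00833333 → 2, 0.00577/0.00416667 → 1; chars 21.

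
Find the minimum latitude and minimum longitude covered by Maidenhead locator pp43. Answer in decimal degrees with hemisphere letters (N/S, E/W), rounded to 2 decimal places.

63.00° N, 128.00° E

Field P=15, P=15: +15·20° lon, +15·10° lat → SW at lon 120°, lat 60°.
Square 4, 3: +4·2° lon, +3·1° lat → SW at lon 128°, lat 63°.
latitude 63.00° N, longitude 128.00° E.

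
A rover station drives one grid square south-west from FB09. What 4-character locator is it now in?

EB98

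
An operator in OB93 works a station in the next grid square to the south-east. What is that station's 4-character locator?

PB02

Longitude square 9; +1 → 10, wraps to 0, carry into field.
Longitude field O = 14; +1 → 15 = P.
Latitude square 3; −1 → 2.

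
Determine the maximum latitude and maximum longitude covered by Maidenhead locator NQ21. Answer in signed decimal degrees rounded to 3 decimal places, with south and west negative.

Field N=13, Q=16: +13·20° lon, +16·10° lat → SW at lon 80°, lat 70°.
Square 2, 1: +2·2° lon, +1·1° lat → SW at lon 84°, lat 71°.
Cell spans 2° lon × 1° lat. NE corner is SW corner plus one full cell.
latitude 72.000, longitude 86.000.

72.000, 86.000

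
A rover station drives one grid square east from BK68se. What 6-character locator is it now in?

BK68te

Longitude subsquare s = 18; +1 → 19 = t.
The latitude characters are unchanged.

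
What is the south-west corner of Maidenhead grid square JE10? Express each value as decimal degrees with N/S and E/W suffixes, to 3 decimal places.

50.000° S, 2.000° E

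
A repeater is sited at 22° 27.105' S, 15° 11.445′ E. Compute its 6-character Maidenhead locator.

Add 180° to longitude and 90° to latitude: 195.1908, 67.5482.
Field (20°×10°, letters A–R): lon ⌊195.1908/20⌋ = 9 → J; lat ⌊67.5482/10⌋ = 6 → G.
Square (2°×1°, digits 0–9): lon ⌊15.1908/2⌋ = 7; lat ⌊7.5482/1⌋ = 7.
Subsquare (5′×2.5′, letters a–x): lon ⌊1.1908/0.0833333⌋ = 14 → o; lat ⌊0.5482/0.0416667⌋ = 13 → n.

JG77on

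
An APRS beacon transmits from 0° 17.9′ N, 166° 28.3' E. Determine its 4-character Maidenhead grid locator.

Offset from 180°W / 90°S: lon 346.47°, lat 90.30°.
Field (20°×10°, letters A–R): 346.47/20 → 17 → R, 90.30/10 → 9 → J; chars RJ.
Square (2°×1°, digits 0–9): 6.47/2 → 3, 0.30/1 → 0; chars 30.

RJ30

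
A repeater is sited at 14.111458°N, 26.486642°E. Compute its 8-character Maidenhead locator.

Shift to the Maidenhead origin (180°W, 90°S): lon 206.48664, lat 104.11146.
Field (20°×10°, letters A–R): lon ⌊206.48664/20⌋ = 10 → K; lat ⌊104.11146/10⌋ = 10 → K.
Square (2°×1°, digits 0–9): lon ⌊6.48664/2⌋ = 3; lat ⌊4.11146/1⌋ = 4.
Subsquare (5′×2.5′, letters a–x): lon ⌊0.48664/0.0833333⌋ = 5 → f; lat ⌊0.11146/0.0416667⌋ = 2 → c.
Extended square (30″×15″, digits 0–9): lon ⌊0.06998/0.00833333⌋ = 8; lat ⌊0.02812/0.00416667⌋ = 6.

KK34fc86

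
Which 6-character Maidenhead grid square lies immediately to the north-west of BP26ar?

Longitude subsquare a = 0; −1 → -1, wraps to 23 = x, carry into square.
Longitude square 2; −1 → 1.
Latitude subsquare r = 17; +1 → 18 = s.

BP16xs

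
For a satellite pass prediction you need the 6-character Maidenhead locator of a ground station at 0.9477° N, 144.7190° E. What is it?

Shift to the Maidenhead origin (180°W, 90°S): lon 324.7190, lat 90.9477.
Field: 324.7190/20 → 16 → Q, 90.9477/10 → 9 → J; chars QJ.
Square: 4.7190/2 → 2, 0.9477/1 → 0; chars 20.
Subsquare: 0.7190/0.0833333 → 8 → i, 0.9477/0.0416667 → 22 → w; chars iw.

QJ20iw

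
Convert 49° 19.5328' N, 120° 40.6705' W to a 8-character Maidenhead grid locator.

CN99ph88

Shift to the Maidenhead origin (180°W, 90°S): lon 59.32216, lat 139.32555.
Field: 59.32216/20 → 2 → C, 139.32555/10 → 13 → N; chars CN.
Square: 19.32216/2 → 9, 9.32555/1 → 9; chars 99.
Subsquare: 1.32216/0.0833333 → 15 → p, 0.32555/0.0416667 → 7 → h; chars ph.
Extended square: 0.07216/0.00833333 → 8, 0.03388/0.00416667 → 8; chars 88.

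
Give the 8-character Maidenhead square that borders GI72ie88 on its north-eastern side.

GI72ie99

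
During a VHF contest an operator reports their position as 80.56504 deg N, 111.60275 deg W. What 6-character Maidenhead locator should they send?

DR40en

Shift to the Maidenhead origin (180°W, 90°S): lon 68.3972, lat 170.5650.
Field: 68.3972/20 → 3 → D, 170.5650/10 → 17 → R; chars DR.
Square: 8.3972/2 → 4, 0.5650/1 → 0; chars 40.
Subsquare: 0.3972/0.0833333 → 4 → e, 0.5650/0.0416667 → 13 → n; chars en.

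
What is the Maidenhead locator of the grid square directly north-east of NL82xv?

NL92aw

Longitude subsquare x = 23; +1 → 24, wraps to 0 = a, carry into square.
Longitude square 8; +1 → 9.
Latitude subsquare v = 21; +1 → 22 = w.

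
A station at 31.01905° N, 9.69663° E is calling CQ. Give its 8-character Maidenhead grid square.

JM41ua34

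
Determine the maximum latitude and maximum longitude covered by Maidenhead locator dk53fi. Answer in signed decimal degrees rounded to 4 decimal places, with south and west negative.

13.3750, -109.5000

Field D=3, K=10: +3·20° lon, +10·10° lat → SW at lon -120°, lat 10°.
Square 5, 3: +5·2° lon, +3·1° lat → SW at lon -110°, lat 13°.
Subsquare f=5, i=8: +5·0.0833333° lon, +8·0.0416667° lat → SW at lon -109.583°, lat 13.3333°.
Cell spans 0.0833333° lon × 0.0416667° lat. NE corner is SW corner plus one full cell.
latitude 13.3750, longitude -109.5000.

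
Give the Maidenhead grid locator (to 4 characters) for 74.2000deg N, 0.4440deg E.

Shift to the Maidenhead origin (180°W, 90°S): lon 180.44, lat 164.20.
Field (20°×10°, letters A–R): 180.44/20 → 9 → J, 164.20/10 → 16 → Q; chars JQ.
Square (2°×1°, digits 0–9): 0.44/2 → 0, 4.20/1 → 4; chars 04.

JQ04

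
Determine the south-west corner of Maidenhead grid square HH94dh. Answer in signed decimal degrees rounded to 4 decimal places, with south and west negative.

Field H=7, H=7: +7·20° lon, +7·10° lat → SW at lon -40°, lat -20°.
Square 9, 4: +9·2° lon, +4·1° lat → SW at lon -22°, lat -16°.
Subsquare d=3, h=7: +3·0.0833333° lon, +7·0.0416667° lat → SW at lon -21.75°, lat -15.7083°.
latitude -15.7083, longitude -21.7500.

-15.7083, -21.7500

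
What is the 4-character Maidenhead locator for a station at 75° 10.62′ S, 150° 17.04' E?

Offset from 180°W / 90°S: lon 330.28°, lat 14.82°.
Field: lon ⌊330.28/20⌋ = 16 → Q; lat ⌊14.82/10⌋ = 1 → B.
Square: lon ⌊10.28/2⌋ = 5; lat ⌊4.82/1⌋ = 4.

QB54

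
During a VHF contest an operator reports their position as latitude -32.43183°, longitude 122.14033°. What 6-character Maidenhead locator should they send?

PF17bn

Offset from 180°W / 90°S: lon 302.1403°, lat 57.5682°.
Field: lon ⌊302.1403/20⌋ = 15 → P; lat ⌊57.5682/10⌋ = 5 → F.
Square: lon ⌊2.1403/2⌋ = 1; lat ⌊7.5682/1⌋ = 7.
Subsquare: lon ⌊0.1403/0.0833333⌋ = 1 → b; lat ⌊0.5682/0.0416667⌋ = 13 → n.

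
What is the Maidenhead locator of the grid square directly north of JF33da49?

Latitude extended square 9; +1 → 10, wraps to 0, carry into subsquare.
Latitude subsquare a = 0; +1 → 1 = b.
The longitude characters are unchanged.

JF33db40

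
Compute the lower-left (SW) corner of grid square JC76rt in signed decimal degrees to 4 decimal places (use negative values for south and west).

-63.2083, 15.4167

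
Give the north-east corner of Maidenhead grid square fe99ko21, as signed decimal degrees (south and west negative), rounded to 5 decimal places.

Field F=5, E=4: +5·20° lon, +4·10° lat → SW at lon -80°, lat -50°.
Square 9, 9: +9·2° lon, +9·1° lat → SW at lon -62°, lat -41°.
Subsquare k=10, o=14: +10·0.0833333° lon, +14·0.0416667° lat → SW at lon -61.1667°, lat -40.4167°.
Extended square 2, 1: +2·0.00833333° lon, +1·0.00416667° lat → SW at lon -61.15°, lat -40.4125°.
Cell spans 0.00833333° lon × 0.00416667° lat. NE corner is SW corner plus one full cell.
latitude -40.40833, longitude -61.14167.

-40.40833, -61.14167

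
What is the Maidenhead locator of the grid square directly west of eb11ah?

EB01xh

Longitude subsquare a = 0; −1 → -1, wraps to 23 = x, carry into square.
Longitude square 1; −1 → 0.
The latitude characters are unchanged.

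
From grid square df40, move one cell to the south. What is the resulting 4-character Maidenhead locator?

DE49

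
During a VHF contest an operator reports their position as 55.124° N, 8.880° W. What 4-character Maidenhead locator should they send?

Offset from 180°W / 90°S: lon 171.12°, lat 145.12°.
Field (20°×10°, letters A–R): lon ⌊171.12/20⌋ = 8 → I; lat ⌊145.12/10⌋ = 14 → O.
Square (2°×1°, digits 0–9): lon ⌊11.12/2⌋ = 5; lat ⌊5.12/1⌋ = 5.

IO55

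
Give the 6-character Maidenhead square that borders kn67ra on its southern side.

Latitude subsquare a = 0; −1 → -1, wraps to 23 = x, carry into square.
Latitude square 7; −1 → 6.
The longitude characters are unchanged.

KN66rx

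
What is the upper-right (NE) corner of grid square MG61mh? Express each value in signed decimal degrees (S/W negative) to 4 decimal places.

-28.6667, 73.0833

Field M=12, G=6: +12·20° lon, +6·10° lat → SW at lon 60°, lat -30°.
Square 6, 1: +6·2° lon, +1·1° lat → SW at lon 72°, lat -29°.
Subsquare m=12, h=7: +12·0.0833333° lon, +7·0.0416667° lat → SW at lon 73°, lat -28.7083°.
Cell spans 0.0833333° lon × 0.0416667° lat. NE corner is SW corner plus one full cell.
latitude -28.6667, longitude 73.0833.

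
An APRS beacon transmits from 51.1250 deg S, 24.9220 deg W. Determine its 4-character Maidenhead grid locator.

HD78

Shift to the Maidenhead origin (180°W, 90°S): lon 155.08, lat 38.88.
Field: 155.08/20 → 7 → H, 38.88/10 → 3 → D; chars HD.
Square: 15.08/2 → 7, 8.88/1 → 8; chars 78.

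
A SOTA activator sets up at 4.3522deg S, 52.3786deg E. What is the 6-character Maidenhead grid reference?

LI65ep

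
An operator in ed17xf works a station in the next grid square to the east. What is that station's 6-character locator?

Longitude subsquare x = 23; +1 → 24, wraps to 0 = a, carry into square.
Longitude square 1; +1 → 2.
The latitude characters are unchanged.

ED27af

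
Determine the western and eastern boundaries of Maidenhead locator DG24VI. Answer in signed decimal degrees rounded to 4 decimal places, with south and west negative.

-114.2500, -114.1667

Field D=3, G=6: +3·20° lon, +6·10° lat → SW at lon -120°, lat -30°.
Square 2, 4: +2·2° lon, +4·1° lat → SW at lon -116°, lat -26°.
Subsquare v=21, i=8: +21·0.0833333° lon, +8·0.0416667° lat → SW at lon -114.25°, lat -25.6667°.
Cell spans 0.0833333° lon × 0.0416667° lat.
west -114.2500, east -114.1667.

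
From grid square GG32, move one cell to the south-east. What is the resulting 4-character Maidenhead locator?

Longitude square 3; +1 → 4.
Latitude square 2; −1 → 1.

GG41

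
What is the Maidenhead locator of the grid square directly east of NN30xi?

Longitude subsquare x = 23; +1 → 24, wraps to 0 = a, carry into square.
Longitude square 3; +1 → 4.
The latitude characters are unchanged.

NN40ai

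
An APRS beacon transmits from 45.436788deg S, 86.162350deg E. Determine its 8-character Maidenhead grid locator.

Shift to the Maidenhead origin (180°W, 90°S): lon 266.16235, lat 44.56321.
Field: 266.16235/20 → 13 → N, 44.56321/10 → 4 → E; chars NE.
Square: 6.16235/2 → 3, 4.56321/1 → 4; chars 34.
Subsquare: 0.16235/0.0833333 → 1 → b, 0.56321/0.0416667 → 13 → n; chars bn.
Extended square: 0.07902/0.00833333 → 9, 0.02155/0.00416667 → 5; chars 95.

NE34bn95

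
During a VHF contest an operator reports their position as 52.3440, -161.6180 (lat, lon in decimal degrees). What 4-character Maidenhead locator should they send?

AO92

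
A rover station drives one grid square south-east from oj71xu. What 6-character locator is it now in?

Longitude subsquare x = 23; +1 → 24, wraps to 0 = a, carry into square.
Longitude square 7; +1 → 8.
Latitude subsquare u = 20; −1 → 19 = t.

OJ81at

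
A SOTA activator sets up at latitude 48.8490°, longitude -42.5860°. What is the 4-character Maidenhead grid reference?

Add 180° to longitude and 90° to latitude: 137.41, 138.85.
Field: 137.41/20 → 6 → G, 138.85/10 → 13 → N; chars GN.
Square: 17.41/2 → 8, 8.85/1 → 8; chars 88.

GN88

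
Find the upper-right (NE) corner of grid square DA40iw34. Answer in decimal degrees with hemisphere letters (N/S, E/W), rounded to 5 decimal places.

Field D=3, A=0: +3·20° lon, +0·10° lat → SW at lon -120°, lat -90°.
Square 4, 0: +4·2° lon, +0·1° lat → SW at lon -112°, lat -90°.
Subsquare i=8, w=22: +8·0.0833333° lon, +22·0.0416667° lat → SW at lon -111.333°, lat -89.0833°.
Extended square 3, 4: +3·0.00833333° lon, +4·0.00416667° lat → SW at lon -111.308°, lat -89.0667°.
Cell spans 0.00833333° lon × 0.00416667° lat. NE corner is SW corner plus one full cell.
latitude 89.06250° S, longitude 111.30000° W.

89.06250° S, 111.30000° W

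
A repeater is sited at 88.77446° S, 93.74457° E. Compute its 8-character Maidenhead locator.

NA61uf94

Offset from 180°W / 90°S: lon 273.74457°, lat 1.22554°.
Field: lon ⌊273.74457/20⌋ = 13 → N; lat ⌊1.22554/10⌋ = 0 → A.
Square: lon ⌊13.74457/2⌋ = 6; lat ⌊1.22554/1⌋ = 1.
Subsquare: lon ⌊1.74457/0.0833333⌋ = 20 → u; lat ⌊0.22554/0.0416667⌋ = 5 → f.
Extended square: lon ⌊0.07790/0.00833333⌋ = 9; lat ⌊0.01721/0.00416667⌋ = 4.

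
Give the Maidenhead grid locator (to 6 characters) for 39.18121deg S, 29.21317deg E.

KF40ot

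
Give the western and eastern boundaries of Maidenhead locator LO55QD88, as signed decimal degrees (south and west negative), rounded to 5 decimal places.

Field L=11, O=14: +11·20° lon, +14·10° lat → SW at lon 40°, lat 50°.
Square 5, 5: +5·2° lon, +5·1° lat → SW at lon 50°, lat 55°.
Subsquare q=16, d=3: +16·0.0833333° lon, +3·0.0416667° lat → SW at lon 51.3333°, lat 55.125°.
Extended square 8, 8: +8·0.00833333° lon, +8·0.00416667° lat → SW at lon 51.4°, lat 55.1583°.
Cell spans 0.00833333° lon × 0.00416667° lat.
west 51.40000, east 51.40833.

51.40000, 51.40833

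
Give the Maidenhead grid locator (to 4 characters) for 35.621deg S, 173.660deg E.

Shift to the Maidenhead origin (180°W, 90°S): lon 353.66, lat 54.38.
Field: lon ⌊353.66/20⌋ = 17 → R; lat ⌊54.38/10⌋ = 5 → F.
Square: lon ⌊13.66/2⌋ = 6; lat ⌊4.38/1⌋ = 4.

RF64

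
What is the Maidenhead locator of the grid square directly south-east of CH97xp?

Longitude subsquare x = 23; +1 → 24, wraps to 0 = a, carry into square.
Longitude square 9; +1 → 10, wraps to 0, carry into field.
Longitude field C = 2; +1 → 3 = D.
Latitude subsquare p = 15; −1 → 14 = o.

DH07ao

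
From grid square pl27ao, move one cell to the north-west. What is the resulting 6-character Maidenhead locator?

PL17xp

Longitude subsquare a = 0; −1 → -1, wraps to 23 = x, carry into square.
Longitude square 2; −1 → 1.
Latitude subsquare o = 14; +1 → 15 = p.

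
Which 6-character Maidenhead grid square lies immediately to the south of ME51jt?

Latitude subsquare t = 19; −1 → 18 = s.
The longitude characters are unchanged.

ME51js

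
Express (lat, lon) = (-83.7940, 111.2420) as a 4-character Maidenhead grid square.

OA56

Offset from 180°W / 90°S: lon 291.24°, lat 6.21°.
Field: 291.24/20 → 14 → O, 6.21/10 → 0 → A; chars OA.
Square: 11.24/2 → 5, 6.21/1 → 6; chars 56.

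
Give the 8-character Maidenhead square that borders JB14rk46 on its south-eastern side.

JB14rk55

Longitude extended square 4; +1 → 5.
Latitude extended square 6; −1 → 5.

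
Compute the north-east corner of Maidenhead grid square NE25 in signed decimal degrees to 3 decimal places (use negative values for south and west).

-44.000, 86.000

Field N=13, E=4: +13·20° lon, +4·10° lat → SW at lon 80°, lat -50°.
Square 2, 5: +2·2° lon, +5·1° lat → SW at lon 84°, lat -45°.
Cell spans 2° lon × 1° lat. NE corner is SW corner plus one full cell.
latitude -44.000, longitude 86.000.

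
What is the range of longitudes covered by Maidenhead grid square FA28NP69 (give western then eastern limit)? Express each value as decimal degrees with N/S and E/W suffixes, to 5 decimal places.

74.86667° W, 74.85833° W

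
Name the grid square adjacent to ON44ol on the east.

ON44pl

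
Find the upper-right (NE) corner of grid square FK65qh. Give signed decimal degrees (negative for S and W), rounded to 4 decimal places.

15.3333, -66.5833

Field F=5, K=10: +5·20° lon, +10·10° lat → SW at lon -80°, lat 10°.
Square 6, 5: +6·2° lon, +5·1° lat → SW at lon -68°, lat 15°.
Subsquare q=16, h=7: +16·0.0833333° lon, +7·0.0416667° lat → SW at lon -66.6667°, lat 15.2917°.
Cell spans 0.0833333° lon × 0.0416667° lat. NE corner is SW corner plus one full cell.
latitude 15.3333, longitude -66.5833.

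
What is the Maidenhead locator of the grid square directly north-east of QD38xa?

Longitude subsquare x = 23; +1 → 24, wraps to 0 = a, carry into square.
Longitude square 3; +1 → 4.
Latitude subsquare a = 0; +1 → 1 = b.

QD48ab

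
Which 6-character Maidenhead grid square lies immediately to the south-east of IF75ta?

Longitude subsquare t = 19; +1 → 20 = u.
Latitude subsquare a = 0; −1 → -1, wraps to 23 = x, carry into square.
Latitude square 5; −1 → 4.

IF74ux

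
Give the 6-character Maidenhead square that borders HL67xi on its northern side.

HL67xj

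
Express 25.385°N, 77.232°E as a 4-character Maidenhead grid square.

ML85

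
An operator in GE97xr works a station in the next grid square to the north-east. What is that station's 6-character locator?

HE07as

Longitude subsquare x = 23; +1 → 24, wraps to 0 = a, carry into square.
Longitude square 9; +1 → 10, wraps to 0, carry into field.
Longitude field G = 6; +1 → 7 = H.
Latitude subsquare r = 17; +1 → 18 = s.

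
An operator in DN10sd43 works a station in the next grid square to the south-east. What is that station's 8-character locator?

DN10sd52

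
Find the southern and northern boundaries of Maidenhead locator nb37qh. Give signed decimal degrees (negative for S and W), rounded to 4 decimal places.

Field N=13, B=1: +13·20° lon, +1·10° lat → SW at lon 80°, lat -80°.
Square 3, 7: +3·2° lon, +7·1° lat → SW at lon 86°, lat -73°.
Subsquare q=16, h=7: +16·0.0833333° lon, +7·0.0416667° lat → SW at lon 87.3333°, lat -72.7083°.
Cell spans 0.0833333° lon × 0.0416667° lat.
south -72.7083, north -72.6667.

-72.7083, -72.6667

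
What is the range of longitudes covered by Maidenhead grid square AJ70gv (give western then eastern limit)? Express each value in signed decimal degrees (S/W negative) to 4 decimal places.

-165.5000, -165.4167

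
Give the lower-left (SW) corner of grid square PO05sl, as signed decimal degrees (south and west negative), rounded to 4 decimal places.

55.4583, 121.5000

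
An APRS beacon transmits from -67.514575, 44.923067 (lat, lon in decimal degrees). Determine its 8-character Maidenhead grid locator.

Offset from 180°W / 90°S: lon 224.92307°, lat 22.48543°.
Field: 224.92307/20 → 11 → L, 22.48543/10 → 2 → C; chars LC.
Square: 4.92307/2 → 2, 2.48543/1 → 2; chars 22.
Subsquare: 0.92307/0.0833333 → 11 → l, 0.48543/0.0416667 → 11 → l; chars ll.
Extended square: 0.00640/0.00833333 → 0, 0.02709/0.00416667 → 6; chars 06.

LC22ll06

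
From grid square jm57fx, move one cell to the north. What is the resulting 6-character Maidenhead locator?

JM58fa

Latitude subsquare x = 23; +1 → 24, wraps to 0 = a, carry into square.
Latitude square 7; +1 → 8.
The longitude characters are unchanged.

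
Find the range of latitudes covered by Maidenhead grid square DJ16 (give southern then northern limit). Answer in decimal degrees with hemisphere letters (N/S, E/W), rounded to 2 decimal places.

6.00° N, 7.00° N

Field D=3, J=9: +3·20° lon, +9·10° lat → SW at lon -120°, lat 0°.
Square 1, 6: +1·2° lon, +6·1° lat → SW at lon -118°, lat 6°.
Cell spans 2° lon × 1° lat.
south 6.00° N, north 7.00° N.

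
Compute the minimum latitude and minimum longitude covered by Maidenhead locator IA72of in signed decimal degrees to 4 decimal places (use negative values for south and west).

-87.7917, -4.8333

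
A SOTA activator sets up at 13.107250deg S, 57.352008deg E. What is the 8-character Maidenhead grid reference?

LH86qv24

Shift to the Maidenhead origin (180°W, 90°S): lon 237.35201, lat 76.89275.
Field (20°×10°, letters A–R): 237.35201/20 → 11 → L, 76.89275/10 → 7 → H; chars LH.
Square (2°×1°, digits 0–9): 17.35201/2 → 8, 6.89275/1 → 6; chars 86.
Subsquare (5′×2.5′, letters a–x): 1.35201/0.0833333 → 16 → q, 0.89275/0.0416667 → 21 → v; chars qv.
Extended square (30″×15″, digits 0–9): 0.01867/0.00833333 → 2, 0.01775/0.00416667 → 4; chars 24.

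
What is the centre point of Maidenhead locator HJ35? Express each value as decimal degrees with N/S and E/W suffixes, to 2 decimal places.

5.50° N, 33.00° W

Field H=7, J=9: +7·20° lon, +9·10° lat → SW at lon -40°, lat 0°.
Square 3, 5: +3·2° lon, +5·1° lat → SW at lon -34°, lat 5°.
Cell spans 2° lon × 1° lat. Centre is SW corner plus half of each.
latitude 5.50° N, longitude 33.00° W.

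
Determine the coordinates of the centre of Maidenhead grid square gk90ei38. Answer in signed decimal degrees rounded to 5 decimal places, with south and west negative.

10.36875, -41.63750

Field G=6, K=10: +6·20° lon, +10·10° lat → SW at lon -60°, lat 10°.
Square 9, 0: +9·2° lon, +0·1° lat → SW at lon -42°, lat 10°.
Subsquare e=4, i=8: +4·0.0833333° lon, +8·0.0416667° lat → SW at lon -41.6667°, lat 10.3333°.
Extended square 3, 8: +3·0.00833333° lon, +8·0.00416667° lat → SW at lon -41.6417°, lat 10.3667°.
Cell spans 0.00833333° lon × 0.00416667° lat. Centre is SW corner plus half of each.
latitude 10.36875, longitude -41.63750.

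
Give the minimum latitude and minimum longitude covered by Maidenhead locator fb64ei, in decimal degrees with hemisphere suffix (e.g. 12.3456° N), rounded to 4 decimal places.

75.6667° S, 67.6667° W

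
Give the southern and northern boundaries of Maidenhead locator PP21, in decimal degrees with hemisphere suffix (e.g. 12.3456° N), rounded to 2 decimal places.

61.00° N, 62.00° N

Field P=15, P=15: +15·20° lon, +15·10° lat → SW at lon 120°, lat 60°.
Square 2, 1: +2·2° lon, +1·1° lat → SW at lon 124°, lat 61°.
Cell spans 2° lon × 1° lat.
south 61.00° N, north 62.00° N.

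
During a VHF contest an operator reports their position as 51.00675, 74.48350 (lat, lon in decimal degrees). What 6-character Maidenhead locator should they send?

MO71fa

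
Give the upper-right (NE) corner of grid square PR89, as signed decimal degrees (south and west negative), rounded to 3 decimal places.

90.000, 138.000

Field P=15, R=17: +15·20° lon, +17·10° lat → SW at lon 120°, lat 80°.
Square 8, 9: +8·2° lon, +9·1° lat → SW at lon 136°, lat 89°.
Cell spans 2° lon × 1° lat. NE corner is SW corner plus one full cell.
latitude 90.000, longitude 138.000.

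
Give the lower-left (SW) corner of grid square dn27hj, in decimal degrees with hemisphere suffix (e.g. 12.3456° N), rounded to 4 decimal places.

47.3750° N, 115.4167° W

Field D=3, N=13: +3·20° lon, +13·10° lat → SW at lon -120°, lat 40°.
Square 2, 7: +2·2° lon, +7·1° lat → SW at lon -116°, lat 47°.
Subsquare h=7, j=9: +7·0.0833333° lon, +9·0.0416667° lat → SW at lon -115.417°, lat 47.375°.
latitude 47.3750° N, longitude 115.4167° W.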